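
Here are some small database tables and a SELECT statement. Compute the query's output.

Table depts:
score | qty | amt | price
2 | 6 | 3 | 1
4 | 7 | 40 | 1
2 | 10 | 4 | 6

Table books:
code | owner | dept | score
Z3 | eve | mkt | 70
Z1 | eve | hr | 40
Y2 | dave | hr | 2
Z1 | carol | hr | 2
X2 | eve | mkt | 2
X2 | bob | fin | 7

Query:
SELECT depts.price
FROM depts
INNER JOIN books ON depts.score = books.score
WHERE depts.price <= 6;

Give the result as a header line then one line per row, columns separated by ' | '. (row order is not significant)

After JOIN books (6 rows):
depts.score | depts.qty | depts.amt | depts.price | books.code | books.owner | books.dept | books.score
2 | 6 | 3 | 1 | Y2 | dave | hr | 2
2 | 6 | 3 | 1 | Z1 | carol | hr | 2
2 | 6 | 3 | 1 | X2 | eve | mkt | 2
2 | 10 | 4 | 6 | Y2 | dave | hr | 2
2 | 10 | 4 | 6 | Z1 | carol | hr | 2
2 | 10 | 4 | 6 | X2 | eve | mkt | 2
After WHERE (6 rows):
depts.score | depts.qty | depts.amt | depts.price | books.code | books.owner | books.dept | books.score
2 | 6 | 3 | 1 | Y2 | dave | hr | 2
2 | 6 | 3 | 1 | Z1 | carol | hr | 2
2 | 6 | 3 | 1 | X2 | eve | mkt | 2
2 | 10 | 4 | 6 | Y2 | dave | hr | 2
2 | 10 | 4 | 6 | Z1 | carol | hr | 2
2 | 10 | 4 | 6 | X2 | eve | mkt | 2
After SELECT (6 rows):
depts.price
1
1
1
6
6
6

== RESULT ==
depts.price
1
1
1
6
6
6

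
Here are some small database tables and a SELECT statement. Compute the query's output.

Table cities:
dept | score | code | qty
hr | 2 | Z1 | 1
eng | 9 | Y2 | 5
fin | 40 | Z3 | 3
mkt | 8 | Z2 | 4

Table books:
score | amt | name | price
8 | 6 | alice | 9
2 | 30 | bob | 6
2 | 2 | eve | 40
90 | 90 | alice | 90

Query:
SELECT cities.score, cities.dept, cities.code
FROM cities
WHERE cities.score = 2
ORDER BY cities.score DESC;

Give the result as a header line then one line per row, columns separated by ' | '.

After WHERE (1 rows):
cities.dept | cities.score | cities.code | cities.qty
hr | 2 | Z1 | 1
After SELECT (1 rows):
cities.score | cities.dept | cities.code
2 | hr | Z1
After ORDER BY (1 rows):
cities.score | cities.dept | cities.code
2 | hr | Z1

== RESULT ==
cities.score | cities.dept | cities.code
2 | hr | Z1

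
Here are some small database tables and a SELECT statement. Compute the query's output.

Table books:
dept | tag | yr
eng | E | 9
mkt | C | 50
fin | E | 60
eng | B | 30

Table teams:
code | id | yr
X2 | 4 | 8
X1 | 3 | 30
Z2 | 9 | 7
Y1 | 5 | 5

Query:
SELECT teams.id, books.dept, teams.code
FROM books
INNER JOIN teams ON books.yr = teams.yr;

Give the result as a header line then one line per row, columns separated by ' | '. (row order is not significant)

After JOIN teams (1 rows):
books.dept | books.tag | books.yr | teams.code | teams.id | teams.yr
eng | B | 30 | X1 | 3 | 30
After SELECT (1 rows):
teams.id | books.dept | teams.code
3 | eng | X1

== RESULT ==
teams.id | books.dept | teams.code
3 | eng | X1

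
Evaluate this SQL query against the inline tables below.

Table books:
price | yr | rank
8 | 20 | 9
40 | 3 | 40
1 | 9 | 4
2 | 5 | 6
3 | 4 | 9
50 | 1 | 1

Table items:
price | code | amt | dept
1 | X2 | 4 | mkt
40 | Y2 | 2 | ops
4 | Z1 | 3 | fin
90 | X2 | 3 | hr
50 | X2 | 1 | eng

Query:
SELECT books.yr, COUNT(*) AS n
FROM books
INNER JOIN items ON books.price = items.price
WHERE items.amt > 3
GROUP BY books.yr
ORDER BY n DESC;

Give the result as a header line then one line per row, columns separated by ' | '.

== RESULT ==
books.yr | n
9 | 1

Derivation:
After JOIN items (3 rows):
books.price | books.yr | books.rank | items.price | items.code | items.amt | items.dept
40 | 3 | 40 | 40 | Y2 | 2 | ops
1 | 9 | 4 | 1 | X2 | 4 | mkt
50 | 1 | 1 | 50 | X2 | 1 | eng
After WHERE (1 rows):
books.price | books.yr | books.rank | items.price | items.code | items.amt | items.dept
1 | 9 | 4 | 1 | X2 | 4 | mkt
After GROUP BY (1 rows):
books.yr | n
9 | 1
After ORDER BY (1 rows):
books.yr | n
9 | 1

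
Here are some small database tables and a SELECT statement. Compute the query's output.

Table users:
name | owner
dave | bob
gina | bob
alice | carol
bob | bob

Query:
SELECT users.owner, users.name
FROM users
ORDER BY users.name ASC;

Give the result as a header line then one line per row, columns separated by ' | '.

== RESULT ==
users.owner | users.name
carol | alice
bob | bob
bob | dave
bob | gina

Derivation:
After SELECT (4 rows):
users.owner | users.name
bob | dave
bob | gina
carol | alice
bob | bob
After ORDER BY (4 rows):
users.owner | users.name
carol | alice
bob | bob
bob | dave
bob | gina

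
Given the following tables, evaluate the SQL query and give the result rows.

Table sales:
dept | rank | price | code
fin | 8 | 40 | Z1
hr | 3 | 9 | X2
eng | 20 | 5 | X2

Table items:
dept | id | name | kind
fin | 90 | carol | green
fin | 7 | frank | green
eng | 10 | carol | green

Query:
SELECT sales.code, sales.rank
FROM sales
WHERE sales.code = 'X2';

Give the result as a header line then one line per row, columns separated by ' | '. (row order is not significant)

After WHERE (2 rows):
sales.dept | sales.rank | sales.price | sales.code
hr | 3 | 9 | X2
eng | 20 | 5 | X2
After SELECT (2 rows):
sales.code | sales.rank
X2 | 3
X2 | 20

== RESULT ==
sales.code | sales.rank
X2 | 3
X2 | 20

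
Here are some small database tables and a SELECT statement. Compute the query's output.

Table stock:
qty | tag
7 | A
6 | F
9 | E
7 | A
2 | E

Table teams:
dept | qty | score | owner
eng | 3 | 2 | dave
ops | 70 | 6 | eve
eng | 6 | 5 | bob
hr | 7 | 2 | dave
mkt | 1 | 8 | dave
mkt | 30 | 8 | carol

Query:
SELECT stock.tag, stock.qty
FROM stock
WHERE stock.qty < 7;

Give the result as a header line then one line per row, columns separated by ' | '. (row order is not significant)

== RESULT ==
stock.tag | stock.qty
F | 6
E | 2

Derivation:
After WHERE (2 rows):
stock.qty | stock.tag
6 | F
2 | E
After SELECT (2 rows):
stock.tag | stock.qty
F | 6
E | 2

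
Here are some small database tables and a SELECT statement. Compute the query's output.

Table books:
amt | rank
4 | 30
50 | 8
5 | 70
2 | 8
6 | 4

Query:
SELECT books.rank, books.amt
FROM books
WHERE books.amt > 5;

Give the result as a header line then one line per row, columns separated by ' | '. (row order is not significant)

After WHERE (2 rows):
books.amt | books.rank
50 | 8
6 | 4
After SELECT (2 rows):
books.rank | books.amt
8 | 50
4 | 6

== RESULT ==
books.rank | books.amt
8 | 50
4 | 6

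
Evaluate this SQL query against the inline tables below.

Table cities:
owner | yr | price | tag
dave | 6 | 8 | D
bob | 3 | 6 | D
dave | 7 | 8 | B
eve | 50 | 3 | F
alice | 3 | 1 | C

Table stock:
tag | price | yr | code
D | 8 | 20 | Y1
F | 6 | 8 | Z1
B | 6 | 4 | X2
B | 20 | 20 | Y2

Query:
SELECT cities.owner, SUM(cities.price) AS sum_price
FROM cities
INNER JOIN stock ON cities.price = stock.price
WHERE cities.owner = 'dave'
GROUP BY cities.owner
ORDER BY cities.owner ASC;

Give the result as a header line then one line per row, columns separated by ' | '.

== RESULT ==
cities.owner | sum_price
dave | 16

Derivation:
After JOIN stock (4 rows):
cities.owner | cities.yr | cities.price | cities.tag | stock.tag | stock.price | stock.yr | stock.code
dave | 6 | 8 | D | D | 8 | 20 | Y1
bob | 3 | 6 | D | F | 6 | 8 | Z1
bob | 3 | 6 | D | B | 6 | 4 | X2
dave | 7 | 8 | B | D | 8 | 20 | Y1
After WHERE (2 rows):
cities.owner | cities.yr | cities.price | cities.tag | stock.tag | stock.price | stock.yr | stock.code
dave | 6 | 8 | D | D | 8 | 20 | Y1
dave | 7 | 8 | B | D | 8 | 20 | Y1
After GROUP BY (1 rows):
cities.owner | sum_price
dave | 16
After ORDER BY (1 rows):
cities.owner | sum_price
dave | 16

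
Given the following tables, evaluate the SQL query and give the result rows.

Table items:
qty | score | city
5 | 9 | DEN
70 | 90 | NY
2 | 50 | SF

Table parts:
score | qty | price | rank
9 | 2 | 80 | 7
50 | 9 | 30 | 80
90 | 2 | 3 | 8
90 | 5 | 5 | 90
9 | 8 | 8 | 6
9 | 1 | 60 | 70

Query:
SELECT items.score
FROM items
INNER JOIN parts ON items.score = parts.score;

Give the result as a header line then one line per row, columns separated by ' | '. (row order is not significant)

== RESULT ==
items.score
9
9
9
90
90
50

Derivation:
After JOIN parts (6 rows):
items.qty | items.score | items.city | parts.score | parts.qty | parts.price | parts.rank
5 | 9 | DEN | 9 | 2 | 80 | 7
5 | 9 | DEN | 9 | 8 | 8 | 6
5 | 9 | DEN | 9 | 1 | 60 | 70
70 | 90 | NY | 90 | 2 | 3 | 8
70 | 90 | NY | 90 | 5 | 5 | 90
2 | 50 | SF | 50 | 9 | 30 | 80
After SELECT (6 rows):
items.score
9
9
9
90
90
50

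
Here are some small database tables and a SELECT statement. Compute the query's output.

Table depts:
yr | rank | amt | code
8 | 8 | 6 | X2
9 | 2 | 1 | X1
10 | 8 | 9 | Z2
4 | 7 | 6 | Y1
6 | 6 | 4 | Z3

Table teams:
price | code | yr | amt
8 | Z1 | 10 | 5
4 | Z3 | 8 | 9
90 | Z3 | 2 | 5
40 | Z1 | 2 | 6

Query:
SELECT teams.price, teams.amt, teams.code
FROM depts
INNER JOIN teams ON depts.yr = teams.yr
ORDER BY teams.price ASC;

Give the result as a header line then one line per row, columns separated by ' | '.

After JOIN teams (2 rows):
depts.yr | depts.rank | depts.amt | depts.code | teams.price | teams.code | teams.yr | teams.amt
8 | 8 | 6 | X2 | 4 | Z3 | 8 | 9
10 | 8 | 9 | Z2 | 8 | Z1 | 10 | 5
After SELECT (2 rows):
teams.price | teams.amt | teams.code
4 | 9 | Z3
8 | 5 | Z1
After ORDER BY (2 rows):
teams.price | teams.amt | teams.code
4 | 9 | Z3
8 | 5 | Z1

== RESULT ==
teams.price | teams.amt | teams.code
4 | 9 | Z3
8 | 5 | Z1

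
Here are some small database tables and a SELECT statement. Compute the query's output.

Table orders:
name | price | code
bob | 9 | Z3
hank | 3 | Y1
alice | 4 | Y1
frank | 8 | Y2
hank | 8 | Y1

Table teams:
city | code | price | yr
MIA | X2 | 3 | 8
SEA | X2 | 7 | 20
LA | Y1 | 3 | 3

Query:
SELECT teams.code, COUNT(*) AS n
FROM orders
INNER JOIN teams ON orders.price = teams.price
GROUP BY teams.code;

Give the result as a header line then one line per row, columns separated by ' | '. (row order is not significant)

After JOIN teams (2 rows):
orders.name | orders.price | orders.code | teams.city | teams.code | teams.price | teams.yr
hank | 3 | Y1 | MIA | X2 | 3 | 8
hank | 3 | Y1 | LA | Y1 | 3 | 3
After GROUP BY (2 rows):
teams.code | n
X2 | 1
Y1 | 1

== RESULT ==
teams.code | n
X2 | 1
Y1 | 1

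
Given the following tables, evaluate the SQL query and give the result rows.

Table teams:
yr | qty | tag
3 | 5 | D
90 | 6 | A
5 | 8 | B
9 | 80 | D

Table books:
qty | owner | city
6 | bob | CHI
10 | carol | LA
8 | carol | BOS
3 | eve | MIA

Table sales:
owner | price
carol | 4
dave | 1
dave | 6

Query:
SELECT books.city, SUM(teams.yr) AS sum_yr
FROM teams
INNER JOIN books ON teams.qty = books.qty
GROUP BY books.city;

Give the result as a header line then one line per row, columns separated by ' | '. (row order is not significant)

== RESULT ==
books.city | sum_yr
CHI | 90
BOS | 5

Derivation:
After JOIN books (2 rows):
teams.yr | teams.qty | teams.tag | books.qty | books.owner | books.city
90 | 6 | A | 6 | bob | CHI
5 | 8 | B | 8 | carol | BOS
After GROUP BY (2 rows):
books.city | sum_yr
CHI | 90
BOS | 5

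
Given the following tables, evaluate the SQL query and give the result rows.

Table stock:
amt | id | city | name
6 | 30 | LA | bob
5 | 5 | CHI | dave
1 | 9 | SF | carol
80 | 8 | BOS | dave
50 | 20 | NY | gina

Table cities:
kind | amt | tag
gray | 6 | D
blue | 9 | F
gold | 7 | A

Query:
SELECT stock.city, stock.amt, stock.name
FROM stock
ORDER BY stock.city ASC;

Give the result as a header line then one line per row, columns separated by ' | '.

== RESULT ==
stock.city | stock.amt | stock.name
BOS | 80 | dave
CHI | 5 | dave
LA | 6 | bob
NY | 50 | gina
SF | 1 | carol

Derivation:
After SELECT (5 rows):
stock.city | stock.amt | stock.name
LA | 6 | bob
CHI | 5 | dave
SF | 1 | carol
BOS | 80 | dave
NY | 50 | gina
After ORDER BY (5 rows):
stock.city | stock.amt | stock.name
BOS | 80 | dave
CHI | 5 | dave
LA | 6 | bob
NY | 50 | gina
SF | 1 | carol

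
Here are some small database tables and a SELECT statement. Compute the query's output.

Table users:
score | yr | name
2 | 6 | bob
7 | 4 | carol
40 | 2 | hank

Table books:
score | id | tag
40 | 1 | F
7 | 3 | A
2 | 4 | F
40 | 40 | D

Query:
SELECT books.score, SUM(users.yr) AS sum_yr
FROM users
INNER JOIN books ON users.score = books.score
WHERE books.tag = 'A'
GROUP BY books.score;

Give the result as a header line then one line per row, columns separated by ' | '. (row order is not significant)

After JOIN books (4 rows):
users.score | users.yr | users.name | books.score | books.id | books.tag
2 | 6 | bob | 2 | 4 | F
7 | 4 | carol | 7 | 3 | A
40 | 2 | hank | 40 | 1 | F
40 | 2 | hank | 40 | 40 | D
After WHERE (1 rows):
users.score | users.yr | users.name | books.score | books.id | books.tag
7 | 4 | carol | 7 | 3 | A
After GROUP BY (1 rows):
books.score | sum_yr
7 | 4

== RESULT ==
books.score | sum_yr
7 | 4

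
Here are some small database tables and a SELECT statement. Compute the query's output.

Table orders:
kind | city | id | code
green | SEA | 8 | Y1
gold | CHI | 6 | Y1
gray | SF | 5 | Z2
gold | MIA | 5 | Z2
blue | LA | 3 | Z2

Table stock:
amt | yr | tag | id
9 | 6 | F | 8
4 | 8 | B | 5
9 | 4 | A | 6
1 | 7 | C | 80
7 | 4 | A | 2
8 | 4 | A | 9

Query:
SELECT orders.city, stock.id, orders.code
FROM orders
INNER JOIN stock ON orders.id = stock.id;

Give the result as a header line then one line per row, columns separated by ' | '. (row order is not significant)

== RESULT ==
orders.city | stock.id | orders.code
SEA | 8 | Y1
CHI | 6 | Y1
SF | 5 | Z2
MIA | 5 | Z2

Derivation:
After JOIN stock (4 rows):
orders.kind | orders.city | orders.id | orders.code | stock.amt | stock.yr | stock.tag | stock.id
green | SEA | 8 | Y1 | 9 | 6 | F | 8
gold | CHI | 6 | Y1 | 9 | 4 | A | 6
gray | SF | 5 | Z2 | 4 | 8 | B | 5
gold | MIA | 5 | Z2 | 4 | 8 | B | 5
After SELECT (4 rows):
orders.city | stock.id | orders.code
SEA | 8 | Y1
CHI | 6 | Y1
SF | 5 | Z2
MIA | 5 | Z2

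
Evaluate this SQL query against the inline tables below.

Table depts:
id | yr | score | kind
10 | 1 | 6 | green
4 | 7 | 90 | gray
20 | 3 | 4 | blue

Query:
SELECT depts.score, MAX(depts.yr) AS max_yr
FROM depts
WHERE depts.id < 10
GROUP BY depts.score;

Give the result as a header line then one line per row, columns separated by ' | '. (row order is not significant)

== RESULT ==
depts.score | max_yr
90 | 7

Derivation:
After WHERE (1 rows):
depts.id | depts.yr | depts.score | depts.kind
4 | 7 | 90 | gray
After GROUP BY (1 rows):
depts.score | max_yr
90 | 7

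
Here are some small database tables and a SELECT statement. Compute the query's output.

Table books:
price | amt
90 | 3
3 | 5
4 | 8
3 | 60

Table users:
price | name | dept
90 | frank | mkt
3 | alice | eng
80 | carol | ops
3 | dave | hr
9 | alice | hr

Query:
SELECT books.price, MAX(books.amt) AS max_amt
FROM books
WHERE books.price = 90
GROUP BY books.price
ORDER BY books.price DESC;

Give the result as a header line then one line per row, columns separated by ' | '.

After WHERE (1 rows):
books.price | books.amt
90 | 3
After GROUP BY (1 rows):
books.price | max_amt
90 | 3
After ORDER BY (1 rows):
books.price | max_amt
90 | 3

== RESULT ==
books.price | max_amt
90 | 3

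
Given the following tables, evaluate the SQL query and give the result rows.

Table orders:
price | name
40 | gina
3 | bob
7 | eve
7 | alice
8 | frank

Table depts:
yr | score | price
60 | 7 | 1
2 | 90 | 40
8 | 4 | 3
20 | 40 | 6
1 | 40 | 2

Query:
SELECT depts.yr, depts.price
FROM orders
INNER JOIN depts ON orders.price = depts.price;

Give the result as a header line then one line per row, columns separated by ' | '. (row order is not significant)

After JOIN depts (2 rows):
orders.price | orders.name | depts.yr | depts.score | depts.price
40 | gina | 2 | 90 | 40
3 | bob | 8 | 4 | 3
After SELECT (2 rows):
depts.yr | depts.price
2 | 40
8 | 3

== RESULT ==
depts.yr | depts.price
2 | 40
8 | 3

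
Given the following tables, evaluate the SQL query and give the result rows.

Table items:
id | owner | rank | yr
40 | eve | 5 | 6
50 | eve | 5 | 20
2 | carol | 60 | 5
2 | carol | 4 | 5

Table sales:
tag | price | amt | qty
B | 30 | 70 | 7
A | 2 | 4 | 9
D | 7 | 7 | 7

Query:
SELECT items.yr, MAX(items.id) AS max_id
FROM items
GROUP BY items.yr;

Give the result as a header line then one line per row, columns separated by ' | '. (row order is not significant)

== RESULT ==
items.yr | max_id
6 | 40
20 | 50
5 | 2

Derivation:
After GROUP BY (3 rows):
items.yr | max_id
6 | 40
20 | 50
5 | 2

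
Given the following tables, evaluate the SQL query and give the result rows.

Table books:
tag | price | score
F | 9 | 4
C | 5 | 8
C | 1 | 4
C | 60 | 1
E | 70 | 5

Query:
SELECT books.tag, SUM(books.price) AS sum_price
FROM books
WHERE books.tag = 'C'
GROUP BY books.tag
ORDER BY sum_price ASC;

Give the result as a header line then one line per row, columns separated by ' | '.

After WHERE (3 rows):
books.tag | books.price | books.score
C | 5 | 8
C | 1 | 4
C | 60 | 1
After GROUP BY (1 rows):
books.tag | sum_price
C | 66
After ORDER BY (1 rows):
books.tag | sum_price
C | 66

== RESULT ==
books.tag | sum_price
C | 66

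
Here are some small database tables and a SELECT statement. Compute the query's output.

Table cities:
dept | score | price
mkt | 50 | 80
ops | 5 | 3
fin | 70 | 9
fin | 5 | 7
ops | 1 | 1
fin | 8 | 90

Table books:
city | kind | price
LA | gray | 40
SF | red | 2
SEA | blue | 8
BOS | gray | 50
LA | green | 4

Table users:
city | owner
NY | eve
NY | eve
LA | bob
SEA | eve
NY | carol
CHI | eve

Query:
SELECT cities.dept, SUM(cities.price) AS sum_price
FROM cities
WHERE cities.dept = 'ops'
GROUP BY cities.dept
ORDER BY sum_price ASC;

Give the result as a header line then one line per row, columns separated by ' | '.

== RESULT ==
cities.dept | sum_price
ops | 4

Derivation:
After WHERE (2 rows):
cities.dept | cities.score | cities.price
ops | 5 | 3
ops | 1 | 1
After GROUP BY (1 rows):
cities.dept | sum_price
ops | 4
After ORDER BY (1 rows):
cities.dept | sum_price
ops | 4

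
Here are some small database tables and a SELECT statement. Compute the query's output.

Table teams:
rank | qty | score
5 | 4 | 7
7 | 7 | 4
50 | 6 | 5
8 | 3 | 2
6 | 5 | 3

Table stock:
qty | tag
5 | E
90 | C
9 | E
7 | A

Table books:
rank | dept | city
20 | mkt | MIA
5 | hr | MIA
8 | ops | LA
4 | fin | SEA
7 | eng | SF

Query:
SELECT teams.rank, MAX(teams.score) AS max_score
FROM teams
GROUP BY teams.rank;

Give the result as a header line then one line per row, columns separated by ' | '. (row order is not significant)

After GROUP BY (5 rows):
teams.rank | max_score
5 | 7
7 | 4
50 | 5
8 | 2
6 | 3

== RESULT ==
teams.rank | max_score
5 | 7
7 | 4
50 | 5
8 | 2
6 | 3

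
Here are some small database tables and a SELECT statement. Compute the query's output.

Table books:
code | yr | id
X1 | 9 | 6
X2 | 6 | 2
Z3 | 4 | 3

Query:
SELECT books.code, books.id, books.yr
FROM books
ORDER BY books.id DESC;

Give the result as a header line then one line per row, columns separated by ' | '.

After SELECT (3 rows):
books.code | books.id | books.yr
X1 | 6 | 9
X2 | 2 | 6
Z3 | 3 | 4
After ORDER BY (3 rows):
books.code | books.id | books.yr
X1 | 6 | 9
Z3 | 3 | 4
X2 | 2 | 6

== RESULT ==
books.code | books.id | books.yr
X1 | 6 | 9
Z3 | 3 | 4
X2 | 2 | 6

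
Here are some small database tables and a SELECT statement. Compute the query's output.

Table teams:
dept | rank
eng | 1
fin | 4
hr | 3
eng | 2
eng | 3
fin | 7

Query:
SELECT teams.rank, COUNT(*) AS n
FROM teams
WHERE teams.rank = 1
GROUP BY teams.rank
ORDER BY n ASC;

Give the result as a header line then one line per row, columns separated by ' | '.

== RESULT ==
teams.rank | n
1 | 1

Derivation:
After WHERE (1 rows):
teams.dept | teams.rank
eng | 1
After GROUP BY (1 rows):
teams.rank | n
1 | 1
After ORDER BY (1 rows):
teams.rank | n
1 | 1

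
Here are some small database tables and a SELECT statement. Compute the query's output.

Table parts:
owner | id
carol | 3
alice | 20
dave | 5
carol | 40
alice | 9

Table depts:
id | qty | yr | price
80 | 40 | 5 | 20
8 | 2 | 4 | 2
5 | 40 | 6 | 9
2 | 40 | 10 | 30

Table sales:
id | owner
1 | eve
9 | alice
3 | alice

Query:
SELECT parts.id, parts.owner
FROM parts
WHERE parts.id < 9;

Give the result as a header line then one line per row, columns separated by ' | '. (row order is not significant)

== RESULT ==
parts.id | parts.owner
3 | carol
5 | dave

Derivation:
After WHERE (2 rows):
parts.owner | parts.id
carol | 3
dave | 5
After SELECT (2 rows):
parts.id | parts.owner
3 | carol
5 | dave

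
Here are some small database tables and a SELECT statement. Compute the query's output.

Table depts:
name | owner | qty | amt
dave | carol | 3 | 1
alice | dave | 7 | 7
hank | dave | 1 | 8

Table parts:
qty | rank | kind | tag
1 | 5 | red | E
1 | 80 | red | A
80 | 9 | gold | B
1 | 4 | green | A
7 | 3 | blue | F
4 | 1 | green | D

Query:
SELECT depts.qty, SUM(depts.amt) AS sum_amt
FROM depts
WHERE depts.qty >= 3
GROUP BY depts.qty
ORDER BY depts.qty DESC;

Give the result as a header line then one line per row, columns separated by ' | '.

== RESULT ==
depts.qty | sum_amt
7 | 7
3 | 1

Derivation:
After WHERE (2 rows):
depts.name | depts.owner | depts.qty | depts.amt
dave | carol | 3 | 1
alice | dave | 7 | 7
After GROUP BY (2 rows):
depts.qty | sum_amt
3 | 1
7 | 7
After ORDER BY (2 rows):
depts.qty | sum_amt
7 | 7
3 | 1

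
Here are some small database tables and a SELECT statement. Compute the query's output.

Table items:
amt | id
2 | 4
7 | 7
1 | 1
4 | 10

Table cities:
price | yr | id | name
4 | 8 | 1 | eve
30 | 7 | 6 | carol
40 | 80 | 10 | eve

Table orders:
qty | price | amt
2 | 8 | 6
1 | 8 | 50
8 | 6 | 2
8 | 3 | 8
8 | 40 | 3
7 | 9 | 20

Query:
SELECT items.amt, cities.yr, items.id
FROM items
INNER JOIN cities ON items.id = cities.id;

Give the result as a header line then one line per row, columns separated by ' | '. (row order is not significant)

== RESULT ==
items.amt | cities.yr | items.id
1 | 8 | 1
4 | 80 | 10

Derivation:
After JOIN cities (2 rows):
items.amt | items.id | cities.price | cities.yr | cities.id | cities.name
1 | 1 | 4 | 8 | 1 | eve
4 | 10 | 40 | 80 | 10 | eve
After SELECT (2 rows):
items.amt | cities.yr | items.id
1 | 8 | 1
4 | 80 | 10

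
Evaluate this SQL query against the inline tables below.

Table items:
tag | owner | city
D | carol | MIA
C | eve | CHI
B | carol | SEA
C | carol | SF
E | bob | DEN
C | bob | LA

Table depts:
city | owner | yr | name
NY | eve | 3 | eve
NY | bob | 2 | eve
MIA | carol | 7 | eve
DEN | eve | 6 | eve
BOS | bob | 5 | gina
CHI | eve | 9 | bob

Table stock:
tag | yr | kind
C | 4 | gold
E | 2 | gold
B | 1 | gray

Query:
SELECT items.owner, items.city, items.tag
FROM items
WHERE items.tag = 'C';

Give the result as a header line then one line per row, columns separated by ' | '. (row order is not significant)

== RESULT ==
items.owner | items.city | items.tag
eve | CHI | C
carol | SF | C
bob | LA | C

Derivation:
After WHERE (3 rows):
items.tag | items.owner | items.city
C | eve | CHI
C | carol | SF
C | bob | LA
After SELECT (3 rows):
items.owner | items.city | items.tag
eve | CHI | C
carol | SF | C
bob | LA | C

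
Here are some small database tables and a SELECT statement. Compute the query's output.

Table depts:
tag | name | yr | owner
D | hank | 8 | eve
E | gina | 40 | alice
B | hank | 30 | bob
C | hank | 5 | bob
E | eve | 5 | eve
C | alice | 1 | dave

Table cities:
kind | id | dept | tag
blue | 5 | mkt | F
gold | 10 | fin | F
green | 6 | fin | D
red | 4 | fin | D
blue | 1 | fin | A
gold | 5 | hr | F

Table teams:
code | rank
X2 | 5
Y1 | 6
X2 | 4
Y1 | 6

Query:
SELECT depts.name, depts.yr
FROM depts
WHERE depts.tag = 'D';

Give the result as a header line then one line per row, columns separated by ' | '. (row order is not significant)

== RESULT ==
depts.name | depts.yr
hank | 8

Derivation:
After WHERE (1 rows):
depts.tag | depts.name | depts.yr | depts.owner
D | hank | 8 | eve
After SELECT (1 rows):
depts.name | depts.yr
hank | 8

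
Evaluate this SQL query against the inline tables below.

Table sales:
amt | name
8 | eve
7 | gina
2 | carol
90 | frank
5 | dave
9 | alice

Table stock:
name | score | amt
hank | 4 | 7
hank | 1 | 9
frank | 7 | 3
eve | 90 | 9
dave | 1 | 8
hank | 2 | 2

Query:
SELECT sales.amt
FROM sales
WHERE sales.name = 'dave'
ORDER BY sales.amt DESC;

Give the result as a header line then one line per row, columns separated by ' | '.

== RESULT ==
sales.amt
5

Derivation:
After WHERE (1 rows):
sales.amt | sales.name
5 | dave
After SELECT (1 rows):
sales.amt
5
After ORDER BY (1 rows):
sales.amt
5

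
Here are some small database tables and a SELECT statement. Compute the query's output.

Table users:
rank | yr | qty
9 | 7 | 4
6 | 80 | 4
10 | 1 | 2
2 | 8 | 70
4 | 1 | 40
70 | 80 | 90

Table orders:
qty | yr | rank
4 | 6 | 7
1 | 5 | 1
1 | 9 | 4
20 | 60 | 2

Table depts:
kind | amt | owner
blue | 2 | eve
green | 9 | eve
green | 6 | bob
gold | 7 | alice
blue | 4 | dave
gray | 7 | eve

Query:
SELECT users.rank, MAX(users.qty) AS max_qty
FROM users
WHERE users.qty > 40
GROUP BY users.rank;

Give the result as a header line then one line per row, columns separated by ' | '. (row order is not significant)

After WHERE (2 rows):
users.rank | users.yr | users.qty
2 | 8 | 70
70 | 80 | 90
After GROUP BY (2 rows):
users.rank | max_qty
2 | 70
70 | 90

== RESULT ==
users.rank | max_qty
2 | 70
70 | 90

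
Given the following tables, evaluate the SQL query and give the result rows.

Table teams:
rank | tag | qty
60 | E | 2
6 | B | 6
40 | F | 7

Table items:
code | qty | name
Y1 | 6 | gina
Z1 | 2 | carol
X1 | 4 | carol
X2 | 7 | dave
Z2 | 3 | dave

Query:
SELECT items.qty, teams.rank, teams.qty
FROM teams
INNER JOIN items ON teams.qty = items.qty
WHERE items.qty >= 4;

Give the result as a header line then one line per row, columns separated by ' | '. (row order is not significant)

== RESULT ==
items.qty | teams.rank | teams.qty
6 | 6 | 6
7 | 40 | 7

Derivation:
After JOIN items (3 rows):
teams.rank | teams.tag | teams.qty | items.code | items.qty | items.name
60 | E | 2 | Z1 | 2 | carol
6 | B | 6 | Y1 | 6 | gina
40 | F | 7 | X2 | 7 | dave
After WHERE (2 rows):
teams.rank | teams.tag | teams.qty | items.code | items.qty | items.name
6 | B | 6 | Y1 | 6 | gina
40 | F | 7 | X2 | 7 | dave
After SELECT (2 rows):
items.qty | teams.rank | teams.qty
6 | 6 | 6
7 | 40 | 7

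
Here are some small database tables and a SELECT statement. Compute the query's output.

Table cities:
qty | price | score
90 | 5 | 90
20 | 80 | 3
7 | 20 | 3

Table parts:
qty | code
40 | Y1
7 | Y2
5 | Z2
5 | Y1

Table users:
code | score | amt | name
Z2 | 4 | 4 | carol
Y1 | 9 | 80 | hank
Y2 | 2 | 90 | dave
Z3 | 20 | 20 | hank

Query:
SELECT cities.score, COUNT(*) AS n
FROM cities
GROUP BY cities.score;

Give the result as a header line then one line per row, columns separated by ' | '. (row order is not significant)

After GROUP BY (2 rows):
cities.score | n
90 | 1
3 | 2

== RESULT ==
cities.score | n
90 | 1
3 | 2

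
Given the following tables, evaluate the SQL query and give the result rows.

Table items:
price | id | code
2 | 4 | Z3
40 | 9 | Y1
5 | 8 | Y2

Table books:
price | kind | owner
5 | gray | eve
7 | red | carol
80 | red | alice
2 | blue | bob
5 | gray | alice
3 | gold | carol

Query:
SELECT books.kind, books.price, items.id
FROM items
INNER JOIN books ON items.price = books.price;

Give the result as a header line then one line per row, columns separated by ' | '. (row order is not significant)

== RESULT ==
books.kind | books.price | items.id
blue | 2 | 4
gray | 5 | 8
gray | 5 | 8

Derivation:
After JOIN books (3 rows):
items.price | items.id | items.code | books.price | books.kind | books.owner
2 | 4 | Z3 | 2 | blue | bob
5 | 8 | Y2 | 5 | gray | eve
5 | 8 | Y2 | 5 | gray | alice
After SELECT (3 rows):
books.kind | books.price | items.id
blue | 2 | 4
gray | 5 | 8
gray | 5 | 8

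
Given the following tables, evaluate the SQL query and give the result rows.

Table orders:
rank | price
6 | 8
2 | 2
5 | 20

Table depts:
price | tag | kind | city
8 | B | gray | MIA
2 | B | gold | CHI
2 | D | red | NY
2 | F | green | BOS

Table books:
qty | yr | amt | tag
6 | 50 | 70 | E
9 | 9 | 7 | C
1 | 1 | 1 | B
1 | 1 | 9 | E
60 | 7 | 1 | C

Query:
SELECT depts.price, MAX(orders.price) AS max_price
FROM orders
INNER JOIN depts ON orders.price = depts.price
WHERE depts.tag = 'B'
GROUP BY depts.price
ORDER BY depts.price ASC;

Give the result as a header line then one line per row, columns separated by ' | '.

After JOIN depts (4 rows):
orders.rank | orders.price | depts.price | depts.tag | depts.kind | depts.city
6 | 8 | 8 | B | gray | MIA
2 | 2 | 2 | B | gold | CHI
2 | 2 | 2 | D | red | NY
2 | 2 | 2 | F | green | BOS
After WHERE (2 rows):
orders.rank | orders.price | depts.price | depts.tag | depts.kind | depts.city
6 | 8 | 8 | B | gray | MIA
2 | 2 | 2 | B | gold | CHI
After GROUP BY (2 rows):
depts.price | max_price
8 | 8
2 | 2
After ORDER BY (2 rows):
depts.price | max_price
2 | 2
8 | 8

== RESULT ==
depts.price | max_price
2 | 2
8 | 8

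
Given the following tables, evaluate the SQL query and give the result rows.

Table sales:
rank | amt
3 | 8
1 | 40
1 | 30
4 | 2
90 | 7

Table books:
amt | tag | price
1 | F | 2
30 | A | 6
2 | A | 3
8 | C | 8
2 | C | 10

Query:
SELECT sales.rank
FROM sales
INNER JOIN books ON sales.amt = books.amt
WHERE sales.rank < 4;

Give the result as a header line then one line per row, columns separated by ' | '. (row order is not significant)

== RESULT ==
sales.rank
3
1

Derivation:
After JOIN books (4 rows):
sales.rank | sales.amt | books.amt | books.tag | books.price
3 | 8 | 8 | C | 8
1 | 30 | 30 | A | 6
4 | 2 | 2 | A | 3
4 | 2 | 2 | C | 10
After WHERE (2 rows):
sales.rank | sales.amt | books.amt | books.tag | books.price
3 | 8 | 8 | C | 8
1 | 30 | 30 | A | 6
After SELECT (2 rows):
sales.rank
3
1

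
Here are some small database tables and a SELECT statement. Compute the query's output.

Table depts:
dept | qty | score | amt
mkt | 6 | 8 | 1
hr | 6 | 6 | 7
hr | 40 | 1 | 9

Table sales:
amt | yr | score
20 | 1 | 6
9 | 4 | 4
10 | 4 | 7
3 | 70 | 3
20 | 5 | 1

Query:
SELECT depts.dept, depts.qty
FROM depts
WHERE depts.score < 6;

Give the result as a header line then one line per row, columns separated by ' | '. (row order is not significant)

== RESULT ==
depts.dept | depts.qty
hr | 40

Derivation:
After WHERE (1 rows):
depts.dept | depts.qty | depts.score | depts.amt
hr | 40 | 1 | 9
After SELECT (1 rows):
depts.dept | depts.qty
hr | 40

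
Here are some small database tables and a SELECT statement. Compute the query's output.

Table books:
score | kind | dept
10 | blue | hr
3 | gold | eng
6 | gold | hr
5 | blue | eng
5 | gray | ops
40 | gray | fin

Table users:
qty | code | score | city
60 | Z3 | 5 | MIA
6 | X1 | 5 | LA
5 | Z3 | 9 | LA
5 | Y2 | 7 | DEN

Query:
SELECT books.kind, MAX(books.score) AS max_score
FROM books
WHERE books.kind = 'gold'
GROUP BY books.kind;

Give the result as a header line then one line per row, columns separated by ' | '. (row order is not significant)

After WHERE (2 rows):
books.score | books.kind | books.dept
3 | gold | eng
6 | gold | hr
After GROUP BY (1 rows):
books.kind | max_score
gold | 6

== RESULT ==
books.kind | max_score
gold | 6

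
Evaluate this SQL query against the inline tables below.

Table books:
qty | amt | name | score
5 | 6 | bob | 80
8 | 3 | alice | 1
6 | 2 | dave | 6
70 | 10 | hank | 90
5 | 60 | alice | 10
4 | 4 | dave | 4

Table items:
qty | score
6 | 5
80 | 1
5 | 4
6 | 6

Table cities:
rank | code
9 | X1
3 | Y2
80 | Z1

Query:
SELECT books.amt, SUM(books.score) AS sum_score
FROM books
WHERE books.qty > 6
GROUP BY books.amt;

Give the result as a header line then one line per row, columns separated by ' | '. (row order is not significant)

== RESULT ==
books.amt | sum_score
3 | 1
10 | 90

Derivation:
After WHERE (2 rows):
books.qty | books.amt | books.name | books.score
8 | 3 | alice | 1
70 | 10 | hank | 90
After GROUP BY (2 rows):
books.amt | sum_score
3 | 1
10 | 90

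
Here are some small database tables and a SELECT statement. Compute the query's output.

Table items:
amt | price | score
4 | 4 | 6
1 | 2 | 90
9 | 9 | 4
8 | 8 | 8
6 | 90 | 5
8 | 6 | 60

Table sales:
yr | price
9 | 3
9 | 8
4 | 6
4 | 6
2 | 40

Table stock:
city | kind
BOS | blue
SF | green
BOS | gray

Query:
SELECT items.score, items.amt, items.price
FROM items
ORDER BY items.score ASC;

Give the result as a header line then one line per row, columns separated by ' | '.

After SELECT (6 rows):
items.score | items.amt | items.price
6 | 4 | 4
90 | 1 | 2
4 | 9 | 9
8 | 8 | 8
5 | 6 | 90
60 | 8 | 6
After ORDER BY (6 rows):
items.score | items.amt | items.price
4 | 9 | 9
5 | 6 | 90
6 | 4 | 4
8 | 8 | 8
60 | 8 | 6
90 | 1 | 2

== RESULT ==
items.score | items.amt | items.price
4 | 9 | 9
5 | 6 | 90
6 | 4 | 4
8 | 8 | 8
60 | 8 | 6
90 | 1 | 2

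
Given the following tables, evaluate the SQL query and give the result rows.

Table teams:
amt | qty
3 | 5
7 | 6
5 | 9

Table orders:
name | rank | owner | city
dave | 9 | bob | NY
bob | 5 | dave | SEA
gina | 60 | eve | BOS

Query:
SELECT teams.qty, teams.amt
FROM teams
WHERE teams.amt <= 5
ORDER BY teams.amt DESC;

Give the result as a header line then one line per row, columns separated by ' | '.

After WHERE (2 rows):
teams.amt | teams.qty
3 | 5
5 | 9
After SELECT (2 rows):
teams.qty | teams.amt
5 | 3
9 | 5
After ORDER BY (2 rows):
teams.qty | teams.amt
9 | 5
5 | 3

== RESULT ==
teams.qty | teams.amt
9 | 5
5 | 3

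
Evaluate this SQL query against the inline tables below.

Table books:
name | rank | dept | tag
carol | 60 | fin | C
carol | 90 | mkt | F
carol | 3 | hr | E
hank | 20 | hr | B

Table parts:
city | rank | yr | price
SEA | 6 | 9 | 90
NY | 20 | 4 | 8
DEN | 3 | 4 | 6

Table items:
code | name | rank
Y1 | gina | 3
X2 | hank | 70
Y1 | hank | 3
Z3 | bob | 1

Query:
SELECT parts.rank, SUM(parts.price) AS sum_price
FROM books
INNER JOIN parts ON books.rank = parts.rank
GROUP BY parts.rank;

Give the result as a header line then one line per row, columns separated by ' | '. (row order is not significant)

== RESULT ==
parts.rank | sum_price
3 | 6
20 | 8

Derivation:
After JOIN parts (2 rows):
books.name | books.rank | books.dept | books.tag | parts.city | parts.rank | parts.yr | parts.price
carol | 3 | hr | E | DEN | 3 | 4 | 6
hank | 20 | hr | B | NY | 20 | 4 | 8
After GROUP BY (2 rows):
parts.rank | sum_price
3 | 6
20 | 8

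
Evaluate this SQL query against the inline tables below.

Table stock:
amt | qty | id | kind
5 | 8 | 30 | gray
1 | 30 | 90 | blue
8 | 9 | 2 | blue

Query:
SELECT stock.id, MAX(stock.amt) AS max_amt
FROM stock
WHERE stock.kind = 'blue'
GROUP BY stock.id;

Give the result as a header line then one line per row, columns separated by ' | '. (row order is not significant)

== RESULT ==
stock.id | max_amt
90 | 1
2 | 8

Derivation:
After WHERE (2 rows):
stock.amt | stock.qty | stock.id | stock.kind
1 | 30 | 90 | blue
8 | 9 | 2 | blue
After GROUP BY (2 rows):
stock.id | max_amt
90 | 1
2 | 8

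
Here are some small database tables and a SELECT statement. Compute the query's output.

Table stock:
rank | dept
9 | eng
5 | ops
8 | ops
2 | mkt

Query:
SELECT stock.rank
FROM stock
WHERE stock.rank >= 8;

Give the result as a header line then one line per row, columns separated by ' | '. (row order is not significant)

== RESULT ==
stock.rank
9
8

Derivation:
After WHERE (2 rows):
stock.rank | stock.dept
9 | eng
8 | ops
After SELECT (2 rows):
stock.rank
9
8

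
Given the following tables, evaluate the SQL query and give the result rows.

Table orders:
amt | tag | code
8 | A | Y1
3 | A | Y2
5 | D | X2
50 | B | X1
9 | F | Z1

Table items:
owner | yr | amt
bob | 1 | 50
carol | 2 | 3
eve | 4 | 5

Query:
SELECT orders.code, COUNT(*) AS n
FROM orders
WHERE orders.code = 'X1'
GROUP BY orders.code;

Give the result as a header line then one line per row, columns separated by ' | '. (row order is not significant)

== RESULT ==
orders.code | n
X1 | 1

Derivation:
After WHERE (1 rows):
orders.amt | orders.tag | orders.code
50 | B | X1
After GROUP BY (1 rows):
orders.code | n
X1 | 1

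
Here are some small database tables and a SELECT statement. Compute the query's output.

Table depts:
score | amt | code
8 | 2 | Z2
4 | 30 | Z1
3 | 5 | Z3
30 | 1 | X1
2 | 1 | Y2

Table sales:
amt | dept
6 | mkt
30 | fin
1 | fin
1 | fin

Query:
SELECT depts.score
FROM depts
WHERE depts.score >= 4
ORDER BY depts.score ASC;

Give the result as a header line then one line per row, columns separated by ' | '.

== RESULT ==
depts.score
4
8
30

Derivation:
After WHERE (3 rows):
depts.score | depts.amt | depts.code
8 | 2 | Z2
4 | 30 | Z1
30 | 1 | X1
After SELECT (3 rows):
depts.score
8
4
30
After ORDER BY (3 rows):
depts.score
4
8
30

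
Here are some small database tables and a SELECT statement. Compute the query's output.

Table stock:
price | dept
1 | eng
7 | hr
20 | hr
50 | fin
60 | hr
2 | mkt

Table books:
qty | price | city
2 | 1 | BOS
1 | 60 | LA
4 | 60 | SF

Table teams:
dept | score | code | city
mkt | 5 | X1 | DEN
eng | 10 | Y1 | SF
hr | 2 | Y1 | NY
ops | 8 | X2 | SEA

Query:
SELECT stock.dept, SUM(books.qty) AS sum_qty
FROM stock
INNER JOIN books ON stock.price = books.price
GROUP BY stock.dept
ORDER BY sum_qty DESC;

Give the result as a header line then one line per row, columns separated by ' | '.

After JOIN books (3 rows):
stock.price | stock.dept | books.qty | books.price | books.city
1 | eng | 2 | 1 | BOS
60 | hr | 1 | 60 | LA
60 | hr | 4 | 60 | SF
After GROUP BY (2 rows):
stock.dept | sum_qty
eng | 2
hr | 5
After ORDER BY (2 rows):
stock.dept | sum_qty
hr | 5
eng | 2

== RESULT ==
stock.dept | sum_qty
hr | 5
eng | 2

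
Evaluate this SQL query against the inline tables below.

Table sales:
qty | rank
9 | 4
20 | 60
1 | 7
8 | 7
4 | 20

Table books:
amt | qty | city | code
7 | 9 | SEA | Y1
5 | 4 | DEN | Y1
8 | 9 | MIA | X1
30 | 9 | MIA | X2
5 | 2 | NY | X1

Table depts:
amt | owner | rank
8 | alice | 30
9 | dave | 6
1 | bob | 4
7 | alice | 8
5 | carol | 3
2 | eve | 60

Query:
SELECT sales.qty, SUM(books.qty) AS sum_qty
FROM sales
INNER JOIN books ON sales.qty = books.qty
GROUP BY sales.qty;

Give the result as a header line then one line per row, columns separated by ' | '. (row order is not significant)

== RESULT ==
sales.qty | sum_qty
9 | 27
4 | 4

Derivation:
After JOIN books (4 rows):
sales.qty | sales.rank | books.amt | books.qty | books.city | books.code
9 | 4 | 7 | 9 | SEA | Y1
9 | 4 | 8 | 9 | MIA | X1
9 | 4 | 30 | 9 | MIA | X2
4 | 20 | 5 | 4 | DEN | Y1
After GROUP BY (2 rows):
sales.qty | sum_qty
9 | 27
4 | 4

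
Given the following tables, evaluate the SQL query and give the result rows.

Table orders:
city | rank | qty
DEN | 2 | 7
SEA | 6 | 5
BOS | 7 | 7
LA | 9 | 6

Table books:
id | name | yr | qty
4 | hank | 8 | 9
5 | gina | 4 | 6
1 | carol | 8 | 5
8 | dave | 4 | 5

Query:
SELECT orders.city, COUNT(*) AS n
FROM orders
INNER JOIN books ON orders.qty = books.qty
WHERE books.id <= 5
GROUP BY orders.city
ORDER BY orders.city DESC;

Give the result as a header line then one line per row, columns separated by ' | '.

== RESULT ==
orders.city | n
SEA | 1
LA | 1

Derivation:
After JOIN books (3 rows):
orders.city | orders.rank | orders.qty | books.id | books.name | books.yr | books.qty
SEA | 6 | 5 | 1 | carol | 8 | 5
SEA | 6 | 5 | 8 | dave | 4 | 5
LA | 9 | 6 | 5 | gina | 4 | 6
After WHERE (2 rows):
orders.city | orders.rank | orders.qty | books.id | books.name | books.yr | books.qty
SEA | 6 | 5 | 1 | carol | 8 | 5
LA | 9 | 6 | 5 | gina | 4 | 6
After GROUP BY (2 rows):
orders.city | n
SEA | 1
LA | 1
After ORDER BY (2 rows):
orders.city | n
SEA | 1
LA | 1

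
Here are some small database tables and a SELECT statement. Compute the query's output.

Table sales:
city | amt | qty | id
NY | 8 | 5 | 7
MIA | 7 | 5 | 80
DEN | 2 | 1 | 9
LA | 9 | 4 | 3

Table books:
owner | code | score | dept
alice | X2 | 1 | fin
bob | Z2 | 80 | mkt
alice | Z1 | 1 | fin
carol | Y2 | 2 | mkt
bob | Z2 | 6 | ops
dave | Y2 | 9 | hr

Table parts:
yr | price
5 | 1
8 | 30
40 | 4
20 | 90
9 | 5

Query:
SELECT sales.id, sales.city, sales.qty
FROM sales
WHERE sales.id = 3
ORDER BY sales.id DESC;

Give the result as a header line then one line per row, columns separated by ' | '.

After WHERE (1 rows):
sales.city | sales.amt | sales.qty | sales.id
LA | 9 | 4 | 3
After SELECT (1 rows):
sales.id | sales.city | sales.qty
3 | LA | 4
After ORDER BY (1 rows):
sales.id | sales.city | sales.qty
3 | LA | 4

== RESULT ==
sales.id | sales.city | sales.qty
3 | LA | 4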